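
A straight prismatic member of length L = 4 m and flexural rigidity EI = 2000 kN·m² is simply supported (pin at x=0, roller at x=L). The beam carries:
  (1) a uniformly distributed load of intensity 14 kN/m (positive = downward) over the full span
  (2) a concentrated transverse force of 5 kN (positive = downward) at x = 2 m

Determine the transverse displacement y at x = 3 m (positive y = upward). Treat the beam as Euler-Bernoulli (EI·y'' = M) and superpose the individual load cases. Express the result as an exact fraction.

y(3) = -227/12000 m

Load 1 — uniform load w=14 kN/m over full span:
  y_1 = -wx(L³-2Lx²+x³)/(24EI) = -14·3·(4³-2·4·3²+3³)/(24·2000) = -133/8000 m
Load 2 — point force P=5 kN at a=2 m (b=L-a=2):
  y_2 = -Pa(L-x)(2Lx-a²-x²)/(6LEI)  [x>a] = -5·2·(4-3)·(2·4·3-2²-3²)/(6·4·2000) = -11/4800 m
Superposition: y = Σ y_i = -227/12000 m ≈ -0.018917 m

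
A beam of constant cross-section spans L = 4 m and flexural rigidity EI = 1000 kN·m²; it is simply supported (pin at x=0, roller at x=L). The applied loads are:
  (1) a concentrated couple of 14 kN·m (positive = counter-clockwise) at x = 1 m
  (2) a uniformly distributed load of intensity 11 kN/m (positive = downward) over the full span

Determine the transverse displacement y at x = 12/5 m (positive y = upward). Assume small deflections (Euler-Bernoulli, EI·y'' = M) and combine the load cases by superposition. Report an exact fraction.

Load 1 — applied couple M₀=14 kN·m at a=1 m (b=L-a=3):
  y_1 = (M₀x³/(6L)-M₀(x-a)²/2+C₁x)/EI  [x>a] with C₁=M₀(3b²-L²)/(6L)=77/12 = (14·(12/5)³/(6·4)-14·((12/5)-1)²/2+(77/12)·(12/5))/1000 = 609/62500 m
Load 2 — uniform load w=11 kN/m over full span:
  y_2 = -wx(L³-2Lx²+x³)/(24EI) = -11·(12/5)·(4³-2·4·(12/5)²+(12/5)³)/(24·1000) = -2728/78125 m
Superposition: y = Σ y_i = -7867/312500 m ≈ -0.025174 m

y(12/5) = -7867/312500 m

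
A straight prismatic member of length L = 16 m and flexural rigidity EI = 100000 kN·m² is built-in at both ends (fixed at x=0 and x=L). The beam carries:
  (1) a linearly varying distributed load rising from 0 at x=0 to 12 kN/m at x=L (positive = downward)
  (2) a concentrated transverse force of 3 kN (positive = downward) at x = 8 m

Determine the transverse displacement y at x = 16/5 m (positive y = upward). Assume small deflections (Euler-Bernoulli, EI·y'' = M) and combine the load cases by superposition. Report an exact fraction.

Load 1 — triangular load w₀=12 kN/m (0→w₀ over full span):
  y_1 = -w₀x²(L-x)²(x+2L)/(120LEI) = -12·(16/5)²·(16-(16/5))²·((16/5)+2·16)/(120·16·100000) = -180224/48828125 m
Load 2 — point force P=3 kN at a=8 m (b=L-a=8):
  y_2 = -Pb²x²(3aL-(3a+b)x)/(6L³EI)  [x≤a] = -3·8²·(16/5)²·(3·8·16-(3·8+8)·(16/5))/(6·16³·100000) = -88/390625 m
Superposition: y = Σ y_i = -191224/48828125 m ≈ -0.003916 m

y(16/5) = -191224/48828125 m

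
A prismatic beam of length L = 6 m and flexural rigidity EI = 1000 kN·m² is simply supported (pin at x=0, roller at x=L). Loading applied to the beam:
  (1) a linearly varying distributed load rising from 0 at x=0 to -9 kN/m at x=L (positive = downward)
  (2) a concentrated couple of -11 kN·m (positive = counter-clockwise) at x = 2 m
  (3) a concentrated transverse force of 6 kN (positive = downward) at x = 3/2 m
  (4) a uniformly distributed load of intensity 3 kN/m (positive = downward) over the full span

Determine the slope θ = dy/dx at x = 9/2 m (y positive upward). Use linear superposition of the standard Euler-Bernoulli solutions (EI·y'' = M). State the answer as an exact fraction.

Load 1 — triangular load w₀=-9 kN/m (0→w₀ over full span):
  θ_1 = -w₀(7L⁴-30L²x²+15x⁴)/(360LEI) = -(-9)·(7·6⁴-30·6²·(9/2)²+15·(9/2)⁴)/(360·6·1000) = -35451/1280000 rad
Load 2 — applied couple M₀=-11 kN·m at a=2 m (b=L-a=4):
  θ_2 = (M₀x²/(2L)-M₀(x-a)+C₁)/EI  [x>a] with C₁=M₀(3b²-L²)/(6L)=-11/3 = ((-11)·(9/2)²/(2·6)-(-11)·((9/2)-2)+(-11/3))/1000 = 253/48000 rad
Load 3 — point force P=6 kN at a=3/2 m (b=L-a=9/2):
  θ_3 = -Pa(2L²-6Lx+3x²+a²)/(6LEI)  [x>a] = -6·(3/2)·(2·6²-6·6·(9/2)+3·(9/2)²+(3/2)²)/(6·6·1000) = 27/4000 rad
Load 4 — uniform load w=3 kN/m over full span:
  θ_4 = -w(L³-6Lx²+4x³)/(24EI) = -3·(6³-6·6·(9/2)²+4·(9/2)³)/(24·1000) = 297/16000 rad
Superposition: θ = Σ θ_i = 11087/3840000 rad ≈ 0.002887 rad

θ(9/2) = 11087/3840000 rad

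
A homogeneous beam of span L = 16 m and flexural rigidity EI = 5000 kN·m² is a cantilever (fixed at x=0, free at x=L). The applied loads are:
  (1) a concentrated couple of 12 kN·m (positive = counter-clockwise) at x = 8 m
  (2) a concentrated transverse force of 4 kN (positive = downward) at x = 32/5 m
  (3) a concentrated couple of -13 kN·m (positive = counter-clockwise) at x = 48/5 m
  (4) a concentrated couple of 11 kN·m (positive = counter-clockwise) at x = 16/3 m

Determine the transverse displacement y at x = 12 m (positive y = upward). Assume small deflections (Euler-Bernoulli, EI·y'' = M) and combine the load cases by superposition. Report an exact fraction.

y(12) = -55024/703125 m

Load 1 — applied couple M₀=12 kN·m at a=8 m (b=L-a=8):
  y_1 = M₀a(2x-a)/(2EI)  [x>a] = 12·8·(2·12-8)/(2·5000) = 96/625 m
Load 2 — point force P=4 kN at a=32/5 m (b=L-a=48/5):
  y_2 = -Pa²(3x-a)/(6EI)  [x>a] = -4·(32/5)²·(3·12-(32/5))/(6·5000) = -37888/234375 m
Load 3 — applied couple M₀=-13 kN·m at a=48/5 m (b=L-a=32/5):
  y_3 = M₀a(2x-a)/(2EI)  [x>a] = (-13)·(48/5)·(2·12-(48/5))/(2·5000) = -2808/15625 m
Load 4 — applied couple M₀=11 kN·m at a=16/3 m (b=L-a=32/3):
  y_4 = M₀a(2x-a)/(2EI)  [x>a] = 11·(16/3)·(2·12-(16/3))/(2·5000) = 616/5625 m
Superposition: y = Σ y_i = -55024/703125 m ≈ -0.078256 m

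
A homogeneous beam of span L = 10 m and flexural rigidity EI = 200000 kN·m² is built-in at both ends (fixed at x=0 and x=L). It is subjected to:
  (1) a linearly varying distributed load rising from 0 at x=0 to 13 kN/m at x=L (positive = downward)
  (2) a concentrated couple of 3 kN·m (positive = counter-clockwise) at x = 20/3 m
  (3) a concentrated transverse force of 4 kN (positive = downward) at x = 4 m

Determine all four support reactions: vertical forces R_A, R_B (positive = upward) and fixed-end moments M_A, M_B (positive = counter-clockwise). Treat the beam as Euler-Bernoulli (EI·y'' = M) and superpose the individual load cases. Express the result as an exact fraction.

R_A = 5623/250 kN, M_A = 3757/75 kN·m, R_B = 11627/250 kN, M_B = -1721/25 kN·m

Load 1 — triangular load w₀=13 kN/m (0→w₀ over full span):
  R_A = 3w₀L/20 = 3·13·10/20 = 39/2 kN
  M_A = w₀L²/30 = 13·10²/30 = 130/3 kN·m
  R_B = 7w₀L/20 = 7·13·10/20 = 91/2 kN
  M_B = -w₀L²/20 = -13·10²/20 = -65 kN·m
Load 2 — applied couple M₀=3 kN·m at a=20/3 m (b=L-a=10/3):
  R_A = 6M₀ab/L³ = 6·3·(20/3)·(10/3)/10³ = 2/5 kN
  M_A = M₀b(2a-b)/L² = 3·(10/3)·(2·(20/3)-(10/3))/10² = 1 kN·m
  R_B = -6M₀ab/L³ = -6·3·(20/3)·(10/3)/10³ = -2/5 kN
  M_B = M₀a(2b-a)/L² = 3·(20/3)·(2·(10/3)-(20/3))/10² = 0 kN·m
Load 3 — point force P=4 kN at a=4 m (b=L-a=6):
  R_A = Pb²(3a+b)/L³ = 4·6²·(3·4+6)/10³ = 324/125 kN
  M_A = Pab²/L² = 4·4·6²/10² = 144/25 kN·m
  R_B = Pa²(a+3b)/L³ = 4·4²·(4+3·6)/10³ = 176/125 kN
  M_B = -Pa²b/L² = -4·4²·6/10² = -96/25 kN·m
Superposition: R_A = 5623/250 kN, M_A = 3757/75 kN·m, R_B = 11627/250 kN, M_B = -1721/25 kN·m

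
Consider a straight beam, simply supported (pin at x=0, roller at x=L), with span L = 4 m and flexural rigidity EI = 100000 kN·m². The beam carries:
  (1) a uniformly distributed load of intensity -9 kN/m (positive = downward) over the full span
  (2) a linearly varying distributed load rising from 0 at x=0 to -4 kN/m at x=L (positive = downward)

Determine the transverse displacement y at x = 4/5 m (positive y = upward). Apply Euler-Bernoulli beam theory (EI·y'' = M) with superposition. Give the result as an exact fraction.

y(4/5) = 31604/146484375 m

Load 1 — uniform load w=-9 kN/m over full span:
  y_1 = -wx(L³-2Lx²+x³)/(24EI) = -(-9)·(4/5)·(4³-2·4·(4/5)²+(4/5)³)/(24·100000) = 348/1953125 m
Load 2 — triangular load w₀=-4 kN/m (0→w₀ over full span):
  y_2 = -w₀x(7L⁴-10L²x²+3x⁴)/(360LEI) = -(-4)·(4/5)·(7·4⁴-10·4²·(4/5)²+3·(4/5)⁴)/(360·4·100000) = 5504/146484375 m
Superposition: y = Σ y_i = 31604/146484375 m ≈ 0.000216 m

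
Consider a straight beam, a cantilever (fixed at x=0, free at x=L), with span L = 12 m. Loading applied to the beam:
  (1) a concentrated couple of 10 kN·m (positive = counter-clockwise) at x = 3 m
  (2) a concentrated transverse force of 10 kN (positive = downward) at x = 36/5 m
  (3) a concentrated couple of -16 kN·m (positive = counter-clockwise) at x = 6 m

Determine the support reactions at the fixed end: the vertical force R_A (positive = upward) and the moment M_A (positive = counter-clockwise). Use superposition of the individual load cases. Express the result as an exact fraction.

Load 1 — applied couple M₀=10 kN·m at a=3 m (b=L-a=9):
  R_A = 0 kN
  M_A = -M₀ = -10 kN·m
Load 2 — point force P=10 kN at a=36/5 m (b=L-a=24/5):
  R_A = P = 10 kN
  M_A = Pa = 10·(36/5) = 72 kN·m
Load 3 — applied couple M₀=-16 kN·m at a=6 m (b=L-a=6):
  R_A = 0 kN
  M_A = -M₀ = -(-16) = 16 kN·m
Superposition: R_A = 10 kN, M_A = 78 kN·m

R_A = 10 kN, M_A = 78 kN·m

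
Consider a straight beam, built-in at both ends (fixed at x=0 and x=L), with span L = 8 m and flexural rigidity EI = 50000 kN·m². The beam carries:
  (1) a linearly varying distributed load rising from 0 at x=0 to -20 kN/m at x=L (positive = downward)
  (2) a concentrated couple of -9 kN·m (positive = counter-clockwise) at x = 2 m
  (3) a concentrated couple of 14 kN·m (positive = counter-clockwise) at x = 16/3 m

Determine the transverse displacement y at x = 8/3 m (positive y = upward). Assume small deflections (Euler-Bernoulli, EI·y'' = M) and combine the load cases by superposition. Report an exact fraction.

Load 1 — triangular load w₀=-20 kN/m (0→w₀ over full span):
  y_1 = -w₀x²(L-x)²(x+2L)/(120LEI) = -(-20)·(8/3)²·(8-(8/3))²·((8/3)+2·8)/(120·8·50000) = 3584/2278125 m
Load 2 — applied couple M₀=-9 kN·m at a=2 m (b=L-a=6):
  y_2 = (R_Ax³/6 - M_Ax²/2 - M₀(x-a)²/2)/EI  [x>a] with R_A=-81/64, M_A=27/16 = ((-81/64)·(8/3)³/6 - (27/16)·(8/3)²/2 - (-9)·((8/3)-2)²/2)/50000 = -1/6250 m
Load 3 — applied couple M₀=14 kN·m at a=16/3 m (b=L-a=8/3):
  y_3 = (R_Ax³/6 - M_Ax²/2)/EI  [x≤a] with R_A=7/3, M_A=14/3 = ((7/3)·(8/3)³/6 - (14/3)·(8/3)²/2)/50000 = -28/151875 m
Superposition: y = Σ y_i = 5599/4556250 m ≈ 0.001229 m

y(8/3) = 5599/4556250 m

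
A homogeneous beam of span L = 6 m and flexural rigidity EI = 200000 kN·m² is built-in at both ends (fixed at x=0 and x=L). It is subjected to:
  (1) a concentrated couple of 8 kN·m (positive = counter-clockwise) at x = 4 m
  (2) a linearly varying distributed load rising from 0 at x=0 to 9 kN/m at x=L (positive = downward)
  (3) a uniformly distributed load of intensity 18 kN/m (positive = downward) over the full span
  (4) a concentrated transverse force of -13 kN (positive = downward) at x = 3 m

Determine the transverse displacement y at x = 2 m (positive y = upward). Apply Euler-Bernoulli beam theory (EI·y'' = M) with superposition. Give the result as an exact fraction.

y(2) = -13859/54000000 m

Load 1 — applied couple M₀=8 kN·m at a=4 m (b=L-a=2):
  y_1 = (R_Ax³/6 - M_Ax²/2)/EI  [x≤a] with R_A=16/9, M_A=8/3 = ((16/9)·2³/6 - (8/3)·2²/2)/200000 = -1/67500 m
Load 2 — triangular load w₀=9 kN/m (0→w₀ over full span):
  y_2 = -w₀x²(L-x)²(x+2L)/(120LEI) = -9·2²·(6-2)²·(2+2·6)/(120·6·200000) = -7/125000 m
Load 3 — uniform load w=18 kN/m over full span:
  y_3 = -wx²(L-x)²/(24EI) = -18·2²·(6-2)²/(24·200000) = -3/12500 m
Load 4 — point force P=-13 kN at a=3 m (b=L-a=3):
  y_4 = -Pb²x²(3aL-(3a+b)x)/(6L³EI)  [x≤a] = -(-13)·3²·2²·(3·3·6-(3·3+3)·2)/(6·6³·200000) = 13/240000 m
Superposition: y = Σ y_i = -13859/54000000 m ≈ -0.000257 m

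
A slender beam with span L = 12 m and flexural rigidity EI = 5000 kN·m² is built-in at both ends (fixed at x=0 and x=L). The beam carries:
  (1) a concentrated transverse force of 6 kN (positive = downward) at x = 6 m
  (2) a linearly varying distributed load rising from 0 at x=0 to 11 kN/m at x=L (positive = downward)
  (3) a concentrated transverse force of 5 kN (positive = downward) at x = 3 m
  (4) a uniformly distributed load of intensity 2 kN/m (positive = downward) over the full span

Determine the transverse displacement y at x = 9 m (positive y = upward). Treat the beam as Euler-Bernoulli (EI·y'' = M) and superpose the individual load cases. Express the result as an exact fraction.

Load 1 — point force P=6 kN at a=6 m (b=L-a=6):
  y_1 = -Pa²(L-x)²(3bL-(3b+a)(L-x))/(6L³EI)  [x>a] = -6·6²·(12-9)²·(3·6·12-(3·6+6)·(12-9))/(6·12³·5000) = -27/5000 m
Load 2 — triangular load w₀=11 kN/m (0→w₀ over full span):
  y_2 = -w₀x²(L-x)²(x+2L)/(120LEI) = -11·9²·(12-9)²·(9+2·12)/(120·12·5000) = -29403/800000 m
Load 3 — point force P=5 kN at a=3 m (b=L-a=9):
  y_3 = -Pa²(L-x)²(3bL-(3b+a)(L-x))/(6L³EI)  [x>a] = -5·3²·(12-9)²·(3·9·12-(3·9+3)·(12-9))/(6·12³·5000) = -117/64000 m
Load 4 — uniform load w=2 kN/m over full span:
  y_4 = -wx²(L-x)²/(24EI) = -2·9²·(12-9)²/(24·5000) = -243/20000 m
Superposition: y = Σ y_i = -89811/1600000 m ≈ -0.056132 m

y(9) = -89811/1600000 m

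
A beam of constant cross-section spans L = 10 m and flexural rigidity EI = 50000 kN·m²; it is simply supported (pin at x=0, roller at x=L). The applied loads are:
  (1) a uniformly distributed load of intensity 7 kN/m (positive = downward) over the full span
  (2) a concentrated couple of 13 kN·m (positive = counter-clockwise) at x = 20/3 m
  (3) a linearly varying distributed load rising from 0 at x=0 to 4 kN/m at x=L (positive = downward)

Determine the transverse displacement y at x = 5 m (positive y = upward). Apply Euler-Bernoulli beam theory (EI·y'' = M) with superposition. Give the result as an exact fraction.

y(5) = -701/28800 m

Load 1 — uniform load w=7 kN/m over full span:
  y_1 = -wx(L³-2Lx²+x³)/(24EI) = -7·5·(10³-2·10·5²+5³)/(24·50000) = -7/384 m
Load 2 — applied couple M₀=13 kN·m at a=20/3 m (b=L-a=10/3):
  y_2 = (M₀x³/(6L)+C₁x)/EI  [x≤a] with C₁=M₀(3b²-L²)/(6L)=-130/9 = (13·5³/(6·10)+(-130/9)·5)/50000 = -13/14400 m
Load 3 — triangular load w₀=4 kN/m (0→w₀ over full span):
  y_3 = -w₀x(7L⁴-10L²x²+3x⁴)/(360LEI) = -4·5·(7·10⁴-10·10²·5²+3·5⁴)/(360·10·50000) = -1/192 m
Superposition: y = Σ y_i = -701/28800 m ≈ -0.024340 m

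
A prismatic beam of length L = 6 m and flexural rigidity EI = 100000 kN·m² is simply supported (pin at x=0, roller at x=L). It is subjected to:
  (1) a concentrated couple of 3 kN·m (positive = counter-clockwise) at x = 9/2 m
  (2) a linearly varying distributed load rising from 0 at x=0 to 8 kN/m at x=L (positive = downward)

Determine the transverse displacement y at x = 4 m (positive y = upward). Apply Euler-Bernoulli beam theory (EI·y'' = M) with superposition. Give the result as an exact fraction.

Load 1 — applied couple M₀=3 kN·m at a=9/2 m (b=L-a=3/2):
  y_1 = (M₀x³/(6L)+C₁x)/EI  [x≤a] with C₁=M₀(3b²-L²)/(6L)=-39/16 = (3·4³/(6·6)+(-39/16)·4)/100000 = -53/1200000 m
Load 2 — triangular load w₀=8 kN/m (0→w₀ over full span):
  y_2 = -w₀x(7L⁴-10L²x²+3x⁴)/(360LEI) = -8·4·(7·6⁴-10·6²·4²+3·4⁴)/(360·6·100000) = -17/28125 m
Superposition: y = Σ y_i = -467/720000 m ≈ -0.000649 m

y(4) = -467/720000 m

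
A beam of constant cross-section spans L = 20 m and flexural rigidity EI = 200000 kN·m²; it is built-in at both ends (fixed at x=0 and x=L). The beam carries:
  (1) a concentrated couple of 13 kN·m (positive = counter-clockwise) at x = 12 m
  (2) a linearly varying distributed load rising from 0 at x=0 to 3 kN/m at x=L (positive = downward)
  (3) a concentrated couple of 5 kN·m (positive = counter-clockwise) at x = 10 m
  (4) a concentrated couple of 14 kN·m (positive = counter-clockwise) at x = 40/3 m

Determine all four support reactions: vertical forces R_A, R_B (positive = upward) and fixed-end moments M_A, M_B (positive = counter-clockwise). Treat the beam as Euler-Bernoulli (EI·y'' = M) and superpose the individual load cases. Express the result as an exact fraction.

R_A = 33733/3000 kN, M_A = 15023/300 kN·m, R_B = 56267/3000 kN, M_B = -5719/100 kN·m

Load 1 — applied couple M₀=13 kN·m at a=12 m (b=L-a=8):
  R_A = 6M₀ab/L³ = 6·13·12·8/20³ = 117/125 kN
  M_A = M₀b(2a-b)/L² = 13·8·(2·12-8)/20² = 104/25 kN·m
  R_B = -6M₀ab/L³ = -6·13·12·8/20³ = -117/125 kN
  M_B = M₀a(2b-a)/L² = 13·12·(2·8-12)/20² = 39/25 kN·m
Load 2 — triangular load w₀=3 kN/m (0→w₀ over full span):
  R_A = 3w₀L/20 = 3·3·20/20 = 9 kN
  M_A = w₀L²/30 = 3·20²/30 = 40 kN·m
  R_B = 7w₀L/20 = 7·3·20/20 = 21 kN
  M_B = -w₀L²/20 = -3·20²/20 = -60 kN·m
Load 3 — applied couple M₀=5 kN·m at a=10 m (b=L-a=10):
  R_A = 6M₀ab/L³ = 6·5·10·10/20³ = 3/8 kN
  M_A = M₀b(2a-b)/L² = 5·10·(2·10-10)/20² = 5/4 kN·m
  R_B = -6M₀ab/L³ = -6·5·10·10/20³ = -3/8 kN
  M_B = M₀a(2b-a)/L² = 5·10·(2·10-10)/20² = 5/4 kN·m
Load 4 — applied couple M₀=14 kN·m at a=40/3 m (b=L-a=20/3):
  R_A = 6M₀ab/L³ = 6·14·(40/3)·(20/3)/20³ = 14/15 kN
  M_A = M₀b(2a-b)/L² = 14·(20/3)·(2·(40/3)-(20/3))/20² = 14/3 kN·m
  R_B = -6M₀ab/L³ = -6·14·(40/3)·(20/3)/20³ = -14/15 kN
  M_B = M₀a(2b-a)/L² = 14·(40/3)·(2·(20/3)-(40/3))/20² = 0 kN·m
Superposition: R_A = 33733/3000 kN, M_A = 15023/300 kN·m, R_B = 56267/3000 kN, M_B = -5719/100 kN·m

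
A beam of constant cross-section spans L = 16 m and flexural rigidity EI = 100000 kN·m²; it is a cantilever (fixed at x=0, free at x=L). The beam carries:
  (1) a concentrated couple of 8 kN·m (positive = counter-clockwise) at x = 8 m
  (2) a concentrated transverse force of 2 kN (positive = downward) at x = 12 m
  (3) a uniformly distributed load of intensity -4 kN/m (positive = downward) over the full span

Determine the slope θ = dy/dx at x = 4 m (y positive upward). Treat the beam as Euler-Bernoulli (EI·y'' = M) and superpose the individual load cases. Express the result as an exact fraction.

Load 1 — applied couple M₀=8 kN·m at a=8 m (b=L-a=8):
  θ_1 = M₀x/EI  [x≤a] = 8·4/100000 = 1/3125 rad
Load 2 — point force P=2 kN at a=12 m (b=L-a=4):
  θ_2 = -Px(2a-x)/(2EI)  [x≤a] = -2·4·(2·12-4)/(2·100000) = -1/1250 rad
Load 3 — uniform load w=-4 kN/m over full span:
  θ_3 = -wx(x²-3Lx+3L²)/(6EI) = -(-4)·4·(4²-3·16·4+3·16²)/(6·100000) = 148/9375 rad
Superposition: θ = Σ θ_i = 287/18750 rad ≈ 0.015307 rad

θ(4) = 287/18750 rad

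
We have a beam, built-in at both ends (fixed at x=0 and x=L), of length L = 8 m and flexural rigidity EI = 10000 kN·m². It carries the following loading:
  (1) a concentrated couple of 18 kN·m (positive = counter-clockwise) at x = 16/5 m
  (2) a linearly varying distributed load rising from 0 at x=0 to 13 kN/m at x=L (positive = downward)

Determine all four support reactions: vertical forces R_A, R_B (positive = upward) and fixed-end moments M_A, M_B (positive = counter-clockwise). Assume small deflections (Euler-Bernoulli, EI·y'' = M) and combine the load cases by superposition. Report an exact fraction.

R_A = 471/25 kN, M_A = 2242/75 kN·m, R_B = 829/25 kN, M_B = -896/25 kN·m

Load 1 — applied couple M₀=18 kN·m at a=16/5 m (b=L-a=24/5):
  R_A = 6M₀ab/L³ = 6·18·(16/5)·(24/5)/8³ = 81/25 kN
  M_A = M₀b(2a-b)/L² = 18·(24/5)·(2·(16/5)-(24/5))/8² = 54/25 kN·m
  R_B = -6M₀ab/L³ = -6·18·(16/5)·(24/5)/8³ = -81/25 kN
  M_B = M₀a(2b-a)/L² = 18·(16/5)·(2·(24/5)-(16/5))/8² = 144/25 kN·m
Load 2 — triangular load w₀=13 kN/m (0→w₀ over full span):
  R_A = 3w₀L/20 = 3·13·8/20 = 78/5 kN
  M_A = w₀L²/30 = 13·8²/30 = 416/15 kN·m
  R_B = 7w₀L/20 = 7·13·8/20 = 182/5 kN
  M_B = -w₀L²/20 = -13·8²/20 = -208/5 kN·m
Superposition: R_A = 471/25 kN, M_A = 2242/75 kN·m, R_B = 829/25 kN, M_B = -896/25 kN·m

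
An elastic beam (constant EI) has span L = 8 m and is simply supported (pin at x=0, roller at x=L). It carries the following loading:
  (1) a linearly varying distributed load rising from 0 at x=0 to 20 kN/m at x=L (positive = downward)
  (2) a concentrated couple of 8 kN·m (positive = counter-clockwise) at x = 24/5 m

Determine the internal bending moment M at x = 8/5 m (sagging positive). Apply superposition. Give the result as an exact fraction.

M(8/5) = 1064/25 kN·m

Load 1 — triangular load w₀=20 kN/m (0→w₀ over full span):
  M_1 = w₀Lx/6 - w₀x³/(6L) = 20·8·(8/5)/6 - 20·(8/5)³/(6·8) = 1024/25 kN·m
Load 2 — applied couple M₀=8 kN·m at a=24/5 m (b=L-a=16/5):
  M_2 = M₀x/L  [x≤a] = 8·(8/5)/8 = 8/5 kN·m
Superposition: M = Σ M_i = 1064/25 kN·m ≈ 42.560000 kN·m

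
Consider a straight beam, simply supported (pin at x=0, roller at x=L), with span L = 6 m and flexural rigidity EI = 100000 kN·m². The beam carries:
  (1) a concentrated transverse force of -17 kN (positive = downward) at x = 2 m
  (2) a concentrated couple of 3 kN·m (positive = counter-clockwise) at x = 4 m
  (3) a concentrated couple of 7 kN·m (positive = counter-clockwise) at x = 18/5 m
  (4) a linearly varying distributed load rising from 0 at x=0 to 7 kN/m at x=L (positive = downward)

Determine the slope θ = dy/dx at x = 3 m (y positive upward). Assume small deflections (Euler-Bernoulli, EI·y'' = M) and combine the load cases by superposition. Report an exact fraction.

Load 1 — point force P=-17 kN at a=2 m (b=L-a=4):
  θ_1 = -Pa(2L²-6Lx+3x²+a²)/(6LEI)  [x>a] = -(-17)·2·(2·6²-6·6·3+3·3²+2²)/(6·6·100000) = -17/360000 rad
Load 2 — applied couple M₀=3 kN·m at a=4 m (b=L-a=2):
  θ_2 = (M₀x²/(2L)+C₁)/EI  [x≤a] with C₁=M₀(3b²-L²)/(6L)=-2 = (3·3²/(2·6)+(-2))/100000 = 1/400000 rad
Load 3 — applied couple M₀=7 kN·m at a=18/5 m (b=L-a=12/5):
  θ_3 = (M₀x²/(2L)+C₁)/EI  [x≤a] with C₁=M₀(3b²-L²)/(6L)=-91/25 = (7·3²/(2·6)+(-91/25))/100000 = 161/10000000 rad
Load 4 — triangular load w₀=7 kN/m (0→w₀ over full span):
  θ_4 = -w₀(7L⁴-30L²x²+15x⁴)/(360LEI) = -7·(7·6⁴-30·6²·3²+15·3⁴)/(360·6·100000) = -147/8000000 rad
Superposition: θ = Σ θ_i = -16919/360000000 rad ≈ -0.000047 rad

θ(3) = -16919/360000000 rad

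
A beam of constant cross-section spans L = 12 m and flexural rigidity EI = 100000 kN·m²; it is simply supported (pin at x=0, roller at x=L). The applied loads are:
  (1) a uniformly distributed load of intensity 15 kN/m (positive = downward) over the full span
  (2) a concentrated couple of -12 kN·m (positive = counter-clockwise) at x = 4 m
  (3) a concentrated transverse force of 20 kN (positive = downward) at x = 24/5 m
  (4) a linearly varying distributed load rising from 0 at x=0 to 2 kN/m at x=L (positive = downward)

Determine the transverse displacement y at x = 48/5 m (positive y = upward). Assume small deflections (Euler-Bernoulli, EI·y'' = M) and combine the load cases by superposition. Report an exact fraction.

Load 1 — uniform load w=15 kN/m over full span:
  y_1 = -wx(L³-2Lx²+x³)/(24EI) = -15·(48/5)·(12³-2·12·(48/5)²+(48/5)³)/(24·100000) = -9396/390625 m
Load 2 — applied couple M₀=-12 kN·m at a=4 m (b=L-a=8):
  y_2 = (M₀x³/(6L)-M₀(x-a)²/2+C₁x)/EI  [x>a] with C₁=M₀(3b²-L²)/(6L)=-8 = ((-12)·(48/5)³/(6·12)-(-12)·((48/5)-4)²/2+(-8)·(48/5))/100000 = -141/390625 m
Load 3 — point force P=20 kN at a=24/5 m (b=L-a=36/5):
  y_3 = -Pa(L-x)(2Lx-a²-x²)/(6LEI)  [x>a] = -20·(24/5)·(12-(48/5))·(2·12·(48/5)-(24/5)²-(48/5)²)/(6·12·100000) = -288/78125 m
Load 4 — triangular load w₀=2 kN/m (0→w₀ over full span):
  y_4 = -w₀x(7L⁴-10L²x²+3x⁴)/(360LEI) = -2·(48/5)·(7·12⁴-10·12²·(48/5)²+3·(48/5)⁴)/(360·12·100000) = -82296/48828125 m
Superposition: y = Σ y_i = -1454421/48828125 m ≈ -0.029787 m

y(48/5) = -1454421/48828125 m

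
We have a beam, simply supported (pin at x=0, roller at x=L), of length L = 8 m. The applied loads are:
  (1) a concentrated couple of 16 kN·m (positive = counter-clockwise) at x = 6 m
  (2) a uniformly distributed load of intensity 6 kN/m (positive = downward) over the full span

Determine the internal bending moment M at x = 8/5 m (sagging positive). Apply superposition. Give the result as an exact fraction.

Load 1 — applied couple M₀=16 kN·m at a=6 m (b=L-a=2):
  M_1 = M₀x/L  [x≤a] = 16·(8/5)/8 = 16/5 kN·m
Load 2 — uniform load w=6 kN/m over full span:
  M_2 = wx(L-x)/2 = 6·(8/5)·(8-(8/5))/2 = 768/25 kN·m
Superposition: M = Σ M_i = 848/25 kN·m ≈ 33.920000 kN·m

M(8/5) = 848/25 kN·m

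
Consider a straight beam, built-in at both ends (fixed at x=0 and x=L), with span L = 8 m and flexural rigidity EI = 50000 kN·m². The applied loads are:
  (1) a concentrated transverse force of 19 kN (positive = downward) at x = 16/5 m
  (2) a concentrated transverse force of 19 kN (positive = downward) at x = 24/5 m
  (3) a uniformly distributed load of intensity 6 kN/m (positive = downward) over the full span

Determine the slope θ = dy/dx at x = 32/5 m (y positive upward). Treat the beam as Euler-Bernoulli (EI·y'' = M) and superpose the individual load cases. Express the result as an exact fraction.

Load 1 — point force P=19 kN at a=16/5 m (b=L-a=24/5):
  θ_1 = Pa²(L-x)(2bL-(3b+a)(L-x))/(2L³EI)  [x>a] = 19·(16/5)²·(8-(32/5))·(2·(24/5)·8-(3·(24/5)+(16/5))·(8-(32/5)))/(2·8³·50000) = 2888/9765625 rad
Load 2 — point force P=19 kN at a=24/5 m (b=L-a=16/5):
  θ_2 = Pa²(L-x)(2bL-(3b+a)(L-x))/(2L³EI)  [x>a] = 19·(24/5)²·(8-(32/5))·(2·(16/5)·8-(3·(16/5)+(24/5))·(8-(32/5)))/(2·8³·50000) = 3762/9765625 rad
Load 3 — uniform load w=6 kN/m over full span:
  θ_3 = -wx(L-x)(L-2x)/(12EI) = -6·(32/5)·(8-(32/5))·(8-2·(32/5))/(12·50000) = 192/390625 rad
Superposition: θ = Σ θ_i = 458/390625 rad ≈ 0.001172 rad

θ(32/5) = 458/390625 rad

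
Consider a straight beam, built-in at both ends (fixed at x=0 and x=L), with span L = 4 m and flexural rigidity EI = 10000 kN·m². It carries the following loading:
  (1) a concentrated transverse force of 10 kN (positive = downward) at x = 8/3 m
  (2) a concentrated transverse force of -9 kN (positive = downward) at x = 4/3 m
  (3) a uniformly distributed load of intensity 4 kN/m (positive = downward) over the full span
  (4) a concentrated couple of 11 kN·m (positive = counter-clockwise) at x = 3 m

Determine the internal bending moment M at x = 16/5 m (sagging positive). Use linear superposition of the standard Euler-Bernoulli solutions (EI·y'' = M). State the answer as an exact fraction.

M(16/5) = -4741/1200 kN·m

Load 1 — point force P=10 kN at a=8/3 m (b=L-a=4/3):
  M_1 = Pa²(a+3b)(L-x)/L³ - Pa²b/L²  [x>a] = 10·(8/3)²·((8/3)+3·(4/3))·(4-(16/5))/4³ - 10·(8/3)²·(4/3)/4² = 0 kN·m
Load 2 — point force P=-9 kN at a=4/3 m (b=L-a=8/3):
  M_2 = Pa²(a+3b)(L-x)/L³ - Pa²b/L²  [x>a] = (-9)·(4/3)²·((4/3)+3·(8/3))·(4-(16/5))/4³ - (-9)·(4/3)²·(8/3)/4² = 4/5 kN·m
Load 3 — uniform load w=4 kN/m over full span:
  M_3 = wLx/2 - wL²/12 - wx²/2 = 4·4·(16/5)/2 - 4·4²/12 - 4·(16/5)²/2 = -16/75 kN·m
Load 4 — applied couple M₀=11 kN·m at a=3 m (b=L-a=1):
  M_4 = R_Ax - M_A - M₀  [x>a] with R_A=99/32, M_A=55/16 = (99/32)·(16/5) - (55/16) - 11 = -363/80 kN·m
Superposition: M = Σ M_i = -4741/1200 kN·m ≈ -3.950833 kN·m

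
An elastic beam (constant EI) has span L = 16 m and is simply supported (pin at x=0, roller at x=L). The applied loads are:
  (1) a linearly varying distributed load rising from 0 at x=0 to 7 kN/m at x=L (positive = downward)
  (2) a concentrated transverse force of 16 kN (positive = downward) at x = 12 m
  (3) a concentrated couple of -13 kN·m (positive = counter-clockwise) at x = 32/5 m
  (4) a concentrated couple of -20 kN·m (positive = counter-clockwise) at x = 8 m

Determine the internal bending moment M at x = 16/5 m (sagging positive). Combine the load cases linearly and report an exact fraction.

M(16/5) = 7943/125 kN·m

Load 1 — triangular load w₀=7 kN/m (0→w₀ over full span):
  M_1 = w₀Lx/6 - w₀x³/(6L) = 7·16·(16/5)/6 - 7·(16/5)³/(6·16) = 7168/125 kN·m
Load 2 — point force P=16 kN at a=12 m (b=L-a=4):
  M_2 = Pbx/L  [x≤a] = 16·4·(16/5)/16 = 64/5 kN·m
Load 3 — applied couple M₀=-13 kN·m at a=32/5 m (b=L-a=48/5):
  M_3 = M₀x/L  [x≤a] = (-13)·(16/5)/16 = -13/5 kN·m
Load 4 — applied couple M₀=-20 kN·m at a=8 m (b=L-a=8):
  M_4 = M₀x/L  [x≤a] = (-20)·(16/5)/16 = -4 kN·m
Superposition: M = Σ M_i = 7943/125 kN·m ≈ 63.544000 kN·m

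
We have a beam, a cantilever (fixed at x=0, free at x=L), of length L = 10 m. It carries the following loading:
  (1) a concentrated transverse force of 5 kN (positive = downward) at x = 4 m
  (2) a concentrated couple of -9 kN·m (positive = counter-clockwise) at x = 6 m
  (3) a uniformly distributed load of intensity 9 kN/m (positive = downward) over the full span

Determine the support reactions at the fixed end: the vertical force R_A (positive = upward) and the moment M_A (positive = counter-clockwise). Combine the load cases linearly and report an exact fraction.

Load 1 — point force P=5 kN at a=4 m (b=L-a=6):
  R_A = P = 5 kN
  M_A = Pa = 5·4 = 20 kN·m
Load 2 — applied couple M₀=-9 kN·m at a=6 m (b=L-a=4):
  R_A = 0 kN
  M_A = -M₀ = -(-9) = 9 kN·m
Load 3 — uniform load w=9 kN/m over full span:
  R_A = wL = 9·10 = 90 kN
  M_A = wL²/2 = 9·10²/2 = 450 kN·m
Superposition: R_A = 95 kN, M_A = 479 kN·m

R_A = 95 kN, M_A = 479 kN·m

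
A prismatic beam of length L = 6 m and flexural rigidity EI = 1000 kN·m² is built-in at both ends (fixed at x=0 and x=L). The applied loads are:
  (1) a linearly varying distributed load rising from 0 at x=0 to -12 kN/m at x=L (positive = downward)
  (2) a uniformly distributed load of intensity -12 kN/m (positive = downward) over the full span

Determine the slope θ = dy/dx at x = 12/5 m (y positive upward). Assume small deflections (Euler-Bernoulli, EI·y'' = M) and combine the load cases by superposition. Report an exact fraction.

Load 1 — triangular load w₀=-12 kN/m (0→w₀ over full span):
  θ_1 = -w₀(2x(L-x)(L-2x)(x+2L)+x²(L-x)²)/(120LEI) = -(-12)·(2·(12/5)·(6-(12/5))·(6-2·(12/5))·((12/5)+2·6)+(12/5)²·(6-(12/5))²)/(120·6·1000) = 486/78125 rad
Load 2 — uniform load w=-12 kN/m over full span:
  θ_2 = -wx(L-x)(L-2x)/(12EI) = -(-12)·(12/5)·(6-(12/5))·(6-2·(12/5))/(12·1000) = 162/15625 rad
Superposition: θ = Σ θ_i = 1296/78125 rad ≈ 0.016589 rad

θ(12/5) = 1296/78125 rad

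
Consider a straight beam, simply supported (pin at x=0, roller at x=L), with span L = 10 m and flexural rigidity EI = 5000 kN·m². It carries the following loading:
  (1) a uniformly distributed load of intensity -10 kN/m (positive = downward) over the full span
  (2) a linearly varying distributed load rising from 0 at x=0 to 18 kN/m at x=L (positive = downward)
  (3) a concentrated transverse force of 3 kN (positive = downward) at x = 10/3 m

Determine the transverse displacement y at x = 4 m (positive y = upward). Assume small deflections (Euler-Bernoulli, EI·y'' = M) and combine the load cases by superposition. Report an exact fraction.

y(4) = 5161/281250 m

Load 1 — uniform load w=-10 kN/m over full span:
  y_1 = -wx(L³-2Lx²+x³)/(24EI) = -(-10)·4·(10³-2·10·4²+4³)/(24·5000) = 31/125 m
Load 2 — triangular load w₀=18 kN/m (0→w₀ over full span):
  y_2 = -w₀x(7L⁴-10L²x²+3x⁴)/(360LEI) = -18·4·(7·10⁴-10·10²·4²+3·4⁴)/(360·10·5000) = -3423/15625 m
Load 3 — point force P=3 kN at a=10/3 m (b=L-a=20/3):
  y_3 = -Pa(L-x)(2Lx-a²-x²)/(6LEI)  [x>a] = -3·(10/3)·(10-4)·(2·10·4-(10/3)²-4²)/(6·10·5000) = -119/11250 m
Superposition: y = Σ y_i = 5161/281250 m ≈ 0.018350 m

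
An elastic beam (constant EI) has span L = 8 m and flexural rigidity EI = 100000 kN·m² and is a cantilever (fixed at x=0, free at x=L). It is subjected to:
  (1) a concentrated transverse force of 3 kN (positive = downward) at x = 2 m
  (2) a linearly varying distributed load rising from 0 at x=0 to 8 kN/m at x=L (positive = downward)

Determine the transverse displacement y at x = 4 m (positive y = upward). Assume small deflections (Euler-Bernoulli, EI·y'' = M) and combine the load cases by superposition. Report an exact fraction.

y(4) = -3947/375000 m

Load 1 — point force P=3 kN at a=2 m (b=L-a=6):
  y_1 = -Pa²(3x-a)/(6EI)  [x>a] = -3·2²·(3·4-2)/(6·100000) = -1/5000 m
Load 2 — triangular load w₀=8 kN/m (0→w₀ over full span):
  y_2 = (w₀Lx³/12-w₀L²x²/6-w₀x⁵/(120L))/EI = (8·8·4³/12-8·8²·4²/6-8·4⁵/(120·8))/100000 = -484/46875 m
Superposition: y = Σ y_i = -3947/375000 m ≈ -0.010525 m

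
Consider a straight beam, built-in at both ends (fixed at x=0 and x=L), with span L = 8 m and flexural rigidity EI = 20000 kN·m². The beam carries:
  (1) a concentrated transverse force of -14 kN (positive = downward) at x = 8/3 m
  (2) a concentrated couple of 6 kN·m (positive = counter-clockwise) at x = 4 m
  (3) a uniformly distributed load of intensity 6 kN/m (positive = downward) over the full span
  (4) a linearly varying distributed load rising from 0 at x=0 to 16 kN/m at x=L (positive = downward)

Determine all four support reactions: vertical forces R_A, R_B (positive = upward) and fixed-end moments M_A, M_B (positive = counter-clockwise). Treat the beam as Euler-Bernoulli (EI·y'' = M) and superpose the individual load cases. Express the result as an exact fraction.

Load 1 — point force P=-14 kN at a=8/3 m (b=L-a=16/3):
  R_A = Pb²(3a+b)/L³ = (-14)·(16/3)²·(3·(8/3)+(16/3))/8³ = -280/27 kN
  M_A = Pab²/L² = (-14)·(8/3)·(16/3)²/8² = -448/27 kN·m
  R_B = Pa²(a+3b)/L³ = (-14)·(8/3)²·((8/3)+3·(16/3))/8³ = -98/27 kN
  M_B = -Pa²b/L² = -(-14)·(8/3)²·(16/3)/8² = 224/27 kN·m
Load 2 — applied couple M₀=6 kN·m at a=4 m (b=L-a=4):
  R_A = 6M₀ab/L³ = 6·6·4·4/8³ = 9/8 kN
  M_A = M₀b(2a-b)/L² = 6·4·(2·4-4)/8² = 3/2 kN·m
  R_B = -6M₀ab/L³ = -6·6·4·4/8³ = -9/8 kN
  M_B = M₀a(2b-a)/L² = 6·4·(2·4-4)/8² = 3/2 kN·m
Load 3 — uniform load w=6 kN/m over full span:
  R_A = wL/2 = 6·8/2 = 24 kN
  M_A = wL²/12 = 6·8²/12 = 32 kN·m
  R_B = wL/2 = 6·8/2 = 24 kN
  M_B = -wL²/12 = -6·8²/12 = -32 kN·m
Load 4 — triangular load w₀=16 kN/m (0→w₀ over full span):
  R_A = 3w₀L/20 = 3·16·8/20 = 96/5 kN
  M_A = w₀L²/30 = 16·8²/30 = 512/15 kN·m
  R_B = 7w₀L/20 = 7·16·8/20 = 224/5 kN
  M_B = -w₀L²/20 = -16·8²/20 = -256/5 kN·m
Superposition: R_A = 36671/1080 kN, M_A = 13781/270 kN·m, R_B = 69169/1080 kN, M_B = -19819/270 kN·m

R_A = 36671/1080 kN, M_A = 13781/270 kN·m, R_B = 69169/1080 kN, M_B = -19819/270 kN·m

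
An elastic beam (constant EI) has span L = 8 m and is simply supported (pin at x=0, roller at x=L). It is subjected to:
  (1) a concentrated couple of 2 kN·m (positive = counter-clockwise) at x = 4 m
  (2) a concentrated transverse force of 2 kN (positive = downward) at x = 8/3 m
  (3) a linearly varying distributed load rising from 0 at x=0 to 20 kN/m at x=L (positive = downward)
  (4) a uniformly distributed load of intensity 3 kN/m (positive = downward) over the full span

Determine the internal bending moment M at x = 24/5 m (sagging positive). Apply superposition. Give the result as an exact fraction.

M(24/5) = 7972/75 kN·m

Load 1 — applied couple M₀=2 kN·m at a=4 m (b=L-a=4):
  M_1 = M₀x/L - M₀  [x>a] = 2·(24/5)/8 - 2 = -4/5 kN·m
Load 2 — point force P=2 kN at a=8/3 m (b=L-a=16/3):
  M_2 = Pa(L-x)/L  [x>a] = 2·(8/3)·(8-(24/5))/8 = 32/15 kN·m
Load 3 — triangular load w₀=20 kN/m (0→w₀ over full span):
  M_3 = w₀Lx/6 - w₀x³/(6L) = 20·8·(24/5)/6 - 20·(24/5)³/(6·8) = 2048/25 kN·m
Load 4 — uniform load w=3 kN/m over full span:
  M_4 = wx(L-x)/2 = 3·(24/5)·(8-(24/5))/2 = 576/25 kN·m
Superposition: M = Σ M_i = 7972/75 kN·m ≈ 106.293333 kN·m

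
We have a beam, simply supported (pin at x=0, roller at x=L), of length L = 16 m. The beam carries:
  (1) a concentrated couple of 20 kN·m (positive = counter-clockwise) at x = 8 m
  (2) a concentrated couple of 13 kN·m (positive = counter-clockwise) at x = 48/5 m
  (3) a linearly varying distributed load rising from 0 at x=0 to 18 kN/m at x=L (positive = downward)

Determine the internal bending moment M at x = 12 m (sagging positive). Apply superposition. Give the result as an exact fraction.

Load 1 — applied couple M₀=20 kN·m at a=8 m (b=L-a=8):
  M_1 = M₀x/L - M₀  [x>a] = 20·12/16 - 20 = -5 kN·m
Load 2 — applied couple M₀=13 kN·m at a=48/5 m (b=L-a=32/5):
  M_2 = M₀x/L - M₀  [x>a] = 13·12/16 - 13 = -13/4 kN·m
Load 3 — triangular load w₀=18 kN/m (0→w₀ over full span):
  M_3 = w₀Lx/6 - w₀x³/(6L) = 18·16·12/6 - 18·12³/(6·16) = 252 kN·m
Superposition: M = Σ M_i = 975/4 kN·m ≈ 243.750000 kN·m

M(12) = 975/4 kN·m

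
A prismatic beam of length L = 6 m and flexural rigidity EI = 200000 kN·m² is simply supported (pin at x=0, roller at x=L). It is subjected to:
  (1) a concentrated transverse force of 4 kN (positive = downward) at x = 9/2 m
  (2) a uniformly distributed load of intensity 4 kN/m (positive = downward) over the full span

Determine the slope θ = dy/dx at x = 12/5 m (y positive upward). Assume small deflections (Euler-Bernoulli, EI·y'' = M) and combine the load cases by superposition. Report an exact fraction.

Load 1 — point force P=4 kN at a=9/2 m (b=L-a=3/2):
  θ_1 = -Pb(L²-b²-3x²)/(6LEI)  [x≤a] = -4·(3/2)·(6²-(3/2)²-3·(12/5)²)/(6·6·200000) = -549/40000000 rad
Load 2 — uniform load w=4 kN/m over full span:
  θ_2 = -w(L³-6Lx²+4x³)/(24EI) = -4·(6³-6·6·(12/5)²+4·(12/5)³)/(24·200000) = -333/6250000 rad
Superposition: θ = Σ θ_i = -13401/200000000 rad ≈ -0.000067 rad

θ(12/5) = -13401/200000000 rad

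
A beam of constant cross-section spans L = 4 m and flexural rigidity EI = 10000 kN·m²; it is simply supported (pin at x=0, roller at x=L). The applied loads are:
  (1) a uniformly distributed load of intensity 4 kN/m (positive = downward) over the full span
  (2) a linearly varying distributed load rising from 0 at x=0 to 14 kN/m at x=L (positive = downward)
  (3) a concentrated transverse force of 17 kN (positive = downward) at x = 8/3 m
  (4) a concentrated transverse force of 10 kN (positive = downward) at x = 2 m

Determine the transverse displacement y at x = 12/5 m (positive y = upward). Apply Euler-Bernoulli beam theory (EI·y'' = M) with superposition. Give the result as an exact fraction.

Load 1 — uniform load w=4 kN/m over full span:
  y_1 = -wx(L³-2Lx²+x³)/(24EI) = -4·(12/5)·(4³-2·4·(12/5)²+(12/5)³)/(24·10000) = -496/390625 m
Load 2 — triangular load w₀=14 kN/m (0→w₀ over full span):
  y_2 = -w₀x(7L⁴-10L²x²+3x⁴)/(360LEI) = -14·(12/5)·(7·4⁴-10·4²·(12/5)²+3·(12/5)⁴)/(360·4·10000) = -66304/29296875 m
Load 3 — point force P=17 kN at a=8/3 m (b=L-a=4/3):
  y_3 = -Pbx(L²-b²-x²)/(6LEI)  [x≤a] = -17·(4/3)·(12/5)·(4²-(4/3)²-(12/5)²)/(6·4·10000) = -4046/2109375 m
Load 4 — point force P=10 kN at a=2 m (b=L-a=2):
  y_4 = -Pa(L-x)(2Lx-a²-x²)/(6LEI)  [x>a] = -10·2·(4-(12/5))·(2·4·(12/5)-2²-(12/5)²)/(6·4·10000) = -59/46875 m
Superposition: y = Σ y_i = -1769161/263671875 m ≈ -0.006710 m

y(12/5) = -1769161/263671875 m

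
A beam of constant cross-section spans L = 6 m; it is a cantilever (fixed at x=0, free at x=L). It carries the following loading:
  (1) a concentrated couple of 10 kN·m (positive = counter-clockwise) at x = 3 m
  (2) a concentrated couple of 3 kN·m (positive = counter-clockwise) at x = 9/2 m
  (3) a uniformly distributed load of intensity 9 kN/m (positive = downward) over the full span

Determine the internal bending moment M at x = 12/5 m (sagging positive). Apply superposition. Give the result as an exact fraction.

M(12/5) = -1133/25 kN·m

Load 1 — applied couple M₀=10 kN·m at a=3 m (b=L-a=3):
  M_1 = M₀  [x≤a] = 10 = 10 kN·m
Load 2 — applied couple M₀=3 kN·m at a=9/2 m (b=L-a=3/2):
  M_2 = M₀  [x≤a] = 3 = 3 kN·m
Load 3 — uniform load w=9 kN/m over full span:
  M_3 = -w(L-x)²/2 = -9·(6-(12/5))²/2 = -1458/25 kN·m
Superposition: M = Σ M_i = -1133/25 kN·m ≈ -45.320000 kN·m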